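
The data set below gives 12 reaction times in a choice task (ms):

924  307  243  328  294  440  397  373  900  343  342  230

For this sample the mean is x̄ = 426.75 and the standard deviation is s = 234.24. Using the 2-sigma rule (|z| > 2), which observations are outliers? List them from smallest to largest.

Cutoffs at x̄ ± 2s: 426.75 ± 2·234.24 = [-41.73, 895.23].
900: z = 2.02, |z| > 2 → outlier.
924: z = 2.12, |z| > 2 → outlier.
Every other value lies within [-41.73, 895.23].

900, 924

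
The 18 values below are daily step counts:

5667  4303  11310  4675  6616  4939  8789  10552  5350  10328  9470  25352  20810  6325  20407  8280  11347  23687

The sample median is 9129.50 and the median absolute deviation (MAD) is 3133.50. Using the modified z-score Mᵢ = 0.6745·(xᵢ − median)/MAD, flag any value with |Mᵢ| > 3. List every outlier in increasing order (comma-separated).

23687, 25352

|Mᵢ| > 3 ⇔ |xᵢ − 9129.50| > 3·3133.50/0.6745 = 13936.99.
So outliers lie outside [-4807.49, 23066.49].
23687: M = 3.13 → outlier.
25352: M = 3.49 → outlier.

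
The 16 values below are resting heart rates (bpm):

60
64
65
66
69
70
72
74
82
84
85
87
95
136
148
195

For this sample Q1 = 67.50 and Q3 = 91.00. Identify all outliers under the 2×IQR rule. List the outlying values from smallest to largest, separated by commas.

148, 195

IQR = Q3 − Q1 = 91.00 − 67.50 = 23.50.
Lower fence = Q1 − 2·IQR = 67.50 − 47.00 = 20.50.
Upper fence = Q3 + 2·IQR = 91.00 + 47.00 = 138.00.
148 > 138.00 → outlier.
195 > 138.00 → outlier.
All remaining values lie within [20.50, 138.00].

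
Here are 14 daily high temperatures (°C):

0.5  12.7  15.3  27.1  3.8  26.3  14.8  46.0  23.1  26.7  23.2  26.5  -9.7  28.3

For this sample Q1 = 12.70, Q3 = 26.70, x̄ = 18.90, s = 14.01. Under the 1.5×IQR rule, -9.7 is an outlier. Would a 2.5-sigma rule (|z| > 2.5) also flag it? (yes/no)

no

z = (-9.7 − 18.90) / 14.01 = -2.04.
|z| = 2.04 ≤ 2.5.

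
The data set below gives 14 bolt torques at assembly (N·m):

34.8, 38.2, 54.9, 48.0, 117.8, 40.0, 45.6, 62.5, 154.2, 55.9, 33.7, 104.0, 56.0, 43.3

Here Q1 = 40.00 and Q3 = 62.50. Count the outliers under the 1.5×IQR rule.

IQR = 22.50; fences at 40.00 − 33.75 = 6.25 and 62.50 + 33.75 = 96.25.
Outside the cutoffs: 104.0, 117.8, 154.2.

3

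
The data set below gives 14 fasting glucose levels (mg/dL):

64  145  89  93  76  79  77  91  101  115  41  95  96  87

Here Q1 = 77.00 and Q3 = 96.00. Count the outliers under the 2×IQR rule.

IQR = 19.00; fences at 77.00 − 38.00 = 39.00 and 96.00 + 38.00 = 134.00.
Outside the cutoffs: 145.

1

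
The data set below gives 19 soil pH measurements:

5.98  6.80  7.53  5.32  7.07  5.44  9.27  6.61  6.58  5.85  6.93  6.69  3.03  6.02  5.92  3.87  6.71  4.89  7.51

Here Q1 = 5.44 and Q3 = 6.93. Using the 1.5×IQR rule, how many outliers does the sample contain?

IQR = 1.49; fences at 5.44 − 2.235 = 3.205 and 6.93 + 2.235 = 9.165.
Outside the cutoffs: 3.03, 9.27.

2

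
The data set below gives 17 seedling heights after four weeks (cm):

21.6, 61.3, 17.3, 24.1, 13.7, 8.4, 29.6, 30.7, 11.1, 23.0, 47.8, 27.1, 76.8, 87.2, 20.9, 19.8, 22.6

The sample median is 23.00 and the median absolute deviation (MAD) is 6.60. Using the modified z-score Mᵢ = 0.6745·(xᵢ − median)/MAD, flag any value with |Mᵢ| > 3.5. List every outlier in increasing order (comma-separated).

|Mᵢ| > 3.5 ⇔ |xᵢ − 23.00| > 3.5·6.60/0.6745 = 34.25.
So outliers lie outside [-11.25, 57.25].
61.3: M = 3.91 → outlier.
76.8: M = 5.50 → outlier.
87.2: M = 6.56 → outlier.

61.3, 76.8, 87.2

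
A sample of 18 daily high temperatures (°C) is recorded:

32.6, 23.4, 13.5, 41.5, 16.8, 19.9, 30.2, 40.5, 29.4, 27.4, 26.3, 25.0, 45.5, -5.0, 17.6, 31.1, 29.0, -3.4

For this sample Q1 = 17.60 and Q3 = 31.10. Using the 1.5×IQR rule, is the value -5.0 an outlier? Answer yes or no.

yes

IQR = Q3 − Q1 = 31.10 − 17.60 = 13.50.
Lower fence = Q1 − 1.5·IQR = 17.60 − 20.25 = -2.65.
Upper fence = Q3 + 1.5·IQR = 31.10 + 20.25 = 51.35.
-5.0 lies below the lower fence.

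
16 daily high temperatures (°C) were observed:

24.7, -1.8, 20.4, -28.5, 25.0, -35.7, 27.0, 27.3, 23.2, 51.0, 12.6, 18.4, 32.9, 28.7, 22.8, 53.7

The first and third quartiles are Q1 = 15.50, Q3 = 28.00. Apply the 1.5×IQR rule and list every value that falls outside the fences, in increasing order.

-35.7, -28.5, 51.0, 53.7

IQR = Q3 − Q1 = 28.00 − 15.50 = 12.50.
Lower fence = Q1 − 1.5·IQR = 15.50 − 18.75 = -3.25.
Upper fence = Q3 + 1.5·IQR = 28.00 + 18.75 = 46.75.
-35.7 < -3.25 → outlier.
-28.5 < -3.25 → outlier.
51.0 > 46.75 → outlier.
53.7 > 46.75 → outlier.
All remaining values lie within [-3.25, 46.75].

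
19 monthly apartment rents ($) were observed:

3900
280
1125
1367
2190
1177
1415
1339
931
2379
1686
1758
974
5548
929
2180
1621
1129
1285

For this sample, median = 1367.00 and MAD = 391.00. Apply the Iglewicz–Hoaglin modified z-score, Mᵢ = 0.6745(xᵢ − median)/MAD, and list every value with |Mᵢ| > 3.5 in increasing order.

3900, 5548

|Mᵢ| > 3.5 ⇔ |xᵢ − 1367.00| > 3.5·391.00/0.6745 = 2028.91.
So outliers lie outside [-661.91, 3395.91].
3900: M = 4.37 → outlier.
5548: M = 7.21 → outlier.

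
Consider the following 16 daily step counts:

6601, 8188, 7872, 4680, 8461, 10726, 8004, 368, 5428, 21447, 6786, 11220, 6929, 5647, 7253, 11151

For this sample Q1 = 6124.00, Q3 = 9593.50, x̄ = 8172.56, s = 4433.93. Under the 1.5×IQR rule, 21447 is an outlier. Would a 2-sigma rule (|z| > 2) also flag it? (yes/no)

z = (21447 − 8172.56) / 4433.93 = 2.99.
|z| = 2.99 > 2.

yes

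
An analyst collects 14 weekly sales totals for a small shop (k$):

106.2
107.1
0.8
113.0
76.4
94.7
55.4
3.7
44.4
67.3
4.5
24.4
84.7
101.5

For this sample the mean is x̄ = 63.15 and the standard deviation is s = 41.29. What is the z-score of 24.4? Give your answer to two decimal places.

z = (24.4 − 63.15) / 41.29 = -0.94.

-0.94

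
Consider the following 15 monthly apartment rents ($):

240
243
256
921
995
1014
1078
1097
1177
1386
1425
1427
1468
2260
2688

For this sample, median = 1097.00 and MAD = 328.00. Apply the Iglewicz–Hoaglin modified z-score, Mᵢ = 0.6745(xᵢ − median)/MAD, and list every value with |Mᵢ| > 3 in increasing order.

2688

|Mᵢ| > 3 ⇔ |xᵢ − 1097.00| > 3·328.00/0.6745 = 1458.86.
So outliers lie outside [-361.86, 2555.86].
2688: M = 3.27 → outlier.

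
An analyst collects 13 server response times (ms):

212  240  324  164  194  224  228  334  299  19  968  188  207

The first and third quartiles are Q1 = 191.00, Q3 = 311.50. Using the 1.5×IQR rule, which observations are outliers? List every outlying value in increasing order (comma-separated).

IQR = Q3 − Q1 = 311.50 − 191.00 = 120.50.
Lower fence = Q1 − 1.5·IQR = 191.00 − 180.75 = 10.25.
Upper fence = Q3 + 1.5·IQR = 311.50 + 180.75 = 492.25.
968 > 492.25 → outlier.
All remaining values lie within [10.25, 492.25].

968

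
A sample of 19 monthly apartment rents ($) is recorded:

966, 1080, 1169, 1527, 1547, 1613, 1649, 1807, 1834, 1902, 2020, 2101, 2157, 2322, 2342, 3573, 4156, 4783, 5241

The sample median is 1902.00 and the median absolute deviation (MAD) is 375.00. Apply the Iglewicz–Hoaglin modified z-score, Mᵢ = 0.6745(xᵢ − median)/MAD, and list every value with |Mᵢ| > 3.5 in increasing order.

4156, 4783, 5241

|Mᵢ| > 3.5 ⇔ |xᵢ − 1902.00| > 3.5·375.00/0.6745 = 1945.89.
So outliers lie outside [-43.89, 3847.89].
4156: M = 4.05 → outlier.
4783: M = 5.18 → outlier.
5241: M = 6.01 → outlier.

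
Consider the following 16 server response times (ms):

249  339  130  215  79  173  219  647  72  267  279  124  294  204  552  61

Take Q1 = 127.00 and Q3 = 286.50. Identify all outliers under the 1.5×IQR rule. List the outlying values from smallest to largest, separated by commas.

552, 647

IQR = Q3 − Q1 = 286.50 − 127.00 = 159.50.
Lower fence = Q1 − 1.5·IQR = 127.00 − 239.25 = -112.25.
Upper fence = Q3 + 1.5·IQR = 286.50 + 239.25 = 525.75.
552 > 525.75 → outlier.
647 > 525.75 → outlier.
All remaining values lie within [-112.25, 525.75].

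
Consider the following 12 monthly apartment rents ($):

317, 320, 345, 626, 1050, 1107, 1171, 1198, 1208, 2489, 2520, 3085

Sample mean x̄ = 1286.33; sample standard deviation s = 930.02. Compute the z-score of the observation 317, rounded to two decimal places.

-1.04

z = (317 − 1286.33) / 930.02 = -1.04.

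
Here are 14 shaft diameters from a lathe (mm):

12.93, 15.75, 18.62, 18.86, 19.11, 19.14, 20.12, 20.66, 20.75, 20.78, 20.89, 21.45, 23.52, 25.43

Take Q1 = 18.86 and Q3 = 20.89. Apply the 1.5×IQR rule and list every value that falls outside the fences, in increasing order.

12.93, 15.75, 25.43

IQR = Q3 − Q1 = 20.89 − 18.86 = 2.03.
Lower fence = Q1 − 1.5·IQR = 18.86 − 3.045 = 15.815.
Upper fence = Q3 + 1.5·IQR = 20.89 + 3.045 = 23.935.
12.93 < 15.815 → outlier.
15.75 < 15.815 → outlier.
25.43 > 23.935 → outlier.
All remaining values lie within [15.815, 23.935].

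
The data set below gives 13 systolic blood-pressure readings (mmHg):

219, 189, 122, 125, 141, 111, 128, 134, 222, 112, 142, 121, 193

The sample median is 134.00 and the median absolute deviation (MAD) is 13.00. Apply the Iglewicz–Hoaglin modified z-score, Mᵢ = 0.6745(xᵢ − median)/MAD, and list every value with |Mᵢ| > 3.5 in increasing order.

219, 222

|Mᵢ| > 3.5 ⇔ |xᵢ − 134.00| > 3.5·13.00/0.6745 = 67.46.
So outliers lie outside [66.54, 201.46].
219: M = 4.41 → outlier.
222: M = 4.57 → outlier.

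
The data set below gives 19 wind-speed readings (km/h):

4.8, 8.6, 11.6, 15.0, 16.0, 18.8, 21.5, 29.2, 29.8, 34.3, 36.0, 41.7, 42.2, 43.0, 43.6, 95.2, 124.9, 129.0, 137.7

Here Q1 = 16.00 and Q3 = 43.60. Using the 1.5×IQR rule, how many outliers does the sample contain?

IQR = 27.60; fences at 16.00 − 41.40 = -25.40 and 43.60 + 41.40 = 85.00.
Outside the cutoffs: 95.2, 124.9, 129.0, 137.7.

4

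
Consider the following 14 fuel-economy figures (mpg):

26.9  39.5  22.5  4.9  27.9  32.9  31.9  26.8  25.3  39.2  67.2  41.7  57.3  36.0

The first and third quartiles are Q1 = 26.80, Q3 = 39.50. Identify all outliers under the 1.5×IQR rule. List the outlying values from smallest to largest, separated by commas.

IQR = Q3 − Q1 = 39.50 − 26.80 = 12.70.
Lower fence = Q1 − 1.5·IQR = 26.80 − 19.05 = 7.75.
Upper fence = Q3 + 1.5·IQR = 39.50 + 19.05 = 58.55.
4.9 < 7.75 → outlier.
67.2 > 58.55 → outlier.
All remaining values lie within [7.75, 58.55].

4.9, 67.2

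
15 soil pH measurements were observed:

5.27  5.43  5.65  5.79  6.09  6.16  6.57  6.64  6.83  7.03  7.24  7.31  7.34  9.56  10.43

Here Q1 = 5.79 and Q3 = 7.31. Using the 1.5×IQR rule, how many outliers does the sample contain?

1

IQR = 1.52; fences at 5.79 − 2.28 = 3.51 and 7.31 + 2.28 = 9.59.
Outside the cutoffs: 10.43.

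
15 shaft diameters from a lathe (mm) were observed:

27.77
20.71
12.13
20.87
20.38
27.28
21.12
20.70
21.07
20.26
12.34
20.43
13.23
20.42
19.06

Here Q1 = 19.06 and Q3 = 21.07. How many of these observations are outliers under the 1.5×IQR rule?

IQR = 2.01; fences at 19.06 − 3.015 = 16.045 and 21.07 + 3.015 = 24.085.
Outside the cutoffs: 12.13, 12.34, 13.23, 27.28, 27.77.

5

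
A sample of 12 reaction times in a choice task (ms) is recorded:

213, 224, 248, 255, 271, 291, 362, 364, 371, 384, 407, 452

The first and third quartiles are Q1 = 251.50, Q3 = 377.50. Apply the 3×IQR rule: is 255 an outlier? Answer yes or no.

no

IQR = Q3 − Q1 = 377.50 − 251.50 = 126.00.
Lower fence = Q1 − 3·IQR = 251.50 − 378.00 = -126.50.
Upper fence = Q3 + 3·IQR = 377.50 + 378.00 = 755.50.
255 lies within [-126.50, 755.50].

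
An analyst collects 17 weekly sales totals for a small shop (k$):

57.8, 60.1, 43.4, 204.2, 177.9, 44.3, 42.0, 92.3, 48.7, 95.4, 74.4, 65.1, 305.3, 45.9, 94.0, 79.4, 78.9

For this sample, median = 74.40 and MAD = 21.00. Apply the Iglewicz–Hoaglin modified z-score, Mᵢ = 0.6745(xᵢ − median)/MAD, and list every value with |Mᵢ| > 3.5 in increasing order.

|Mᵢ| > 3.5 ⇔ |xᵢ − 74.40| > 3.5·21.00/0.6745 = 108.97.
So outliers lie outside [-34.57, 183.37].
204.2: M = 4.17 → outlier.
305.3: M = 7.42 → outlier.

204.2, 305.3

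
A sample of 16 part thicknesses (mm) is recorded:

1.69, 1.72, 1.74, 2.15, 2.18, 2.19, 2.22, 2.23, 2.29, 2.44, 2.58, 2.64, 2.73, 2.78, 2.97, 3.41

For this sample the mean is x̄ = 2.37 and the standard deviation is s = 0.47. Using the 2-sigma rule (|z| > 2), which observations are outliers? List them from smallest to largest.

Cutoffs at x̄ ± 2s: 2.37 ± 2·0.47 = [1.43, 3.31].
3.41: z = 2.21, |z| > 2 → outlier.
Every other value lies within [1.43, 3.31].

3.41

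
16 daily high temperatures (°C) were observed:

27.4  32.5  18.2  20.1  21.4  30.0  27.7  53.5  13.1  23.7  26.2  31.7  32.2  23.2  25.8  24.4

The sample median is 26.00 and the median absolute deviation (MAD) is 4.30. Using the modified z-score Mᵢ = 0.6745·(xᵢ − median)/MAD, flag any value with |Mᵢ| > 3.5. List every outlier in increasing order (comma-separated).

53.5

|Mᵢ| > 3.5 ⇔ |xᵢ − 26.00| > 3.5·4.30/0.6745 = 22.31.
So outliers lie outside [3.69, 48.31].
53.5: M = 4.31 → outlier.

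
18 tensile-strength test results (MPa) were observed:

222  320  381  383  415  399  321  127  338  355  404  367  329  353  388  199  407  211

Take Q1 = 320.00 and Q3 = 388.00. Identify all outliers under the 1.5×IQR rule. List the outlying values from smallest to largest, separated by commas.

IQR = Q3 − Q1 = 388.00 − 320.00 = 68.00.
Lower fence = Q1 − 1.5·IQR = 320.00 − 102.00 = 218.00.
Upper fence = Q3 + 1.5·IQR = 388.00 + 102.00 = 490.00.
127 < 218.00 → outlier.
199 < 218.00 → outlier.
211 < 218.00 → outlier.
All remaining values lie within [218.00, 490.00].

127, 199, 211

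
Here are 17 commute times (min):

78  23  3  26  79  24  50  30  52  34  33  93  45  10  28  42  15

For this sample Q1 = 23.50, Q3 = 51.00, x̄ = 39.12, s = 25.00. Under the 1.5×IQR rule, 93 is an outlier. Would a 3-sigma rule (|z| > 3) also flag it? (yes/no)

no

z = (93 − 39.12) / 25.00 = 2.16.
|z| = 2.16 ≤ 3.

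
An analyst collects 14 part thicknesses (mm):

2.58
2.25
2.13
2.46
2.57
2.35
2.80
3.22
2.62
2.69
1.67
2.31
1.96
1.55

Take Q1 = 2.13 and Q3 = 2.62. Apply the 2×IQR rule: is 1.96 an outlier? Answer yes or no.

IQR = Q3 − Q1 = 2.62 − 2.13 = 0.49.
Lower fence = Q1 − 2·IQR = 2.13 − 0.98 = 1.15.
Upper fence = Q3 + 2·IQR = 2.62 + 0.98 = 3.60.
1.96 lies within [1.15, 3.60].

no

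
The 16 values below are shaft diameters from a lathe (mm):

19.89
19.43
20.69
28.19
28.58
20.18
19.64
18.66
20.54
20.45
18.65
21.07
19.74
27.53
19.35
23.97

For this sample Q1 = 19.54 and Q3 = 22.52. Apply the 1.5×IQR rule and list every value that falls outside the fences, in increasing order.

IQR = Q3 − Q1 = 22.52 − 19.54 = 2.98.
Lower fence = Q1 − 1.5·IQR = 19.54 − 4.47 = 15.07.
Upper fence = Q3 + 1.5·IQR = 22.52 + 4.47 = 26.99.
27.53 > 26.99 → outlier.
28.19 > 26.99 → outlier.
28.58 > 26.99 → outlier.
All remaining values lie within [15.07, 26.99].

27.53, 28.19, 28.58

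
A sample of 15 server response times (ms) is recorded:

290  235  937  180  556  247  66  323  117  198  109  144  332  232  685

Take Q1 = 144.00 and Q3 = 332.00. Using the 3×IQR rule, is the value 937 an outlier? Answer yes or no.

IQR = Q3 − Q1 = 332.00 − 144.00 = 188.00.
Lower fence = Q1 − 3·IQR = 144.00 − 564.00 = -420.00.
Upper fence = Q3 + 3·IQR = 332.00 + 564.00 = 896.00.
937 lies above the upper fence.

yes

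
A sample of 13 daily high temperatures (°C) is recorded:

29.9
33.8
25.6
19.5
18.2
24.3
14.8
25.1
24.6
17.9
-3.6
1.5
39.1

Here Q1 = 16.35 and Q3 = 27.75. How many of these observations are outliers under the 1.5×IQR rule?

1

IQR = 11.40; fences at 16.35 − 17.10 = -0.75 and 27.75 + 17.10 = 44.85.
Outside the cutoffs: -3.6.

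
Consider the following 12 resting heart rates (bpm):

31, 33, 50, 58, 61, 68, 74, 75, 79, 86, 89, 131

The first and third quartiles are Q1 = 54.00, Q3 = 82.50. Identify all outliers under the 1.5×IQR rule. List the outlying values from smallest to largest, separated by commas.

131

IQR = Q3 − Q1 = 82.50 − 54.00 = 28.50.
Lower fence = Q1 − 1.5·IQR = 54.00 − 42.75 = 11.25.
Upper fence = Q3 + 1.5·IQR = 82.50 + 42.75 = 125.25.
131 > 125.25 → outlier.
All remaining values lie within [11.25, 125.25].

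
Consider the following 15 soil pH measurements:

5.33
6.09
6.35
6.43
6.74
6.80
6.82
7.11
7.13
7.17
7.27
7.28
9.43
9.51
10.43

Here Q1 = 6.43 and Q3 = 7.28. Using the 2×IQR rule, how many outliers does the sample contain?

3

IQR = 0.85; fences at 6.43 − 1.70 = 4.73 and 7.28 + 1.70 = 8.98.
Outside the cutoffs: 9.43, 9.51, 10.43.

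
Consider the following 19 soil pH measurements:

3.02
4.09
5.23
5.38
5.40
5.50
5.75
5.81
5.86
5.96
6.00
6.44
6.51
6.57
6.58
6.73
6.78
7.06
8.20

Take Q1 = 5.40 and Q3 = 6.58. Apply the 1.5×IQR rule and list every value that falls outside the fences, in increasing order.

3.02

IQR = Q3 − Q1 = 6.58 − 5.40 = 1.18.
Lower fence = Q1 − 1.5·IQR = 5.40 − 1.77 = 3.63.
Upper fence = Q3 + 1.5·IQR = 6.58 + 1.77 = 8.35.
3.02 < 3.63 → outlier.
All remaining values lie within [3.63, 8.35].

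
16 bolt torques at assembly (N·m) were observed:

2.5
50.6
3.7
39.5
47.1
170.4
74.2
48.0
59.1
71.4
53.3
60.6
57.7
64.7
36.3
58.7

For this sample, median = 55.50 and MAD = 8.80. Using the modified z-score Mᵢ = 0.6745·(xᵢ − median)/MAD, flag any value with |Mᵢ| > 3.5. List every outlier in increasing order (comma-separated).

2.5, 3.7, 170.4

|Mᵢ| > 3.5 ⇔ |xᵢ − 55.50| > 3.5·8.80/0.6745 = 45.66.
So outliers lie outside [9.84, 101.16].
2.5: M = -4.06 → outlier.
3.7: M = -3.97 → outlier.
170.4: M = 8.81 → outlier.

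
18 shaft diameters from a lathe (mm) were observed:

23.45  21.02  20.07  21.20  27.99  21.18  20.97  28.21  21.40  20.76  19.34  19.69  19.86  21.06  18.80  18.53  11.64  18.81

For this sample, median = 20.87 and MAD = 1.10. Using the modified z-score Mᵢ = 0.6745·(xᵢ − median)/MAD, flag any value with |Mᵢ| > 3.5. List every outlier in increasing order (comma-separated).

|Mᵢ| > 3.5 ⇔ |xᵢ − 20.87| > 3.5·1.10/0.6745 = 5.71.
So outliers lie outside [15.16, 26.58].
11.64: M = -5.66 → outlier.
27.99: M = 4.37 → outlier.
28.21: M = 4.50 → outlier.

11.64, 27.99, 28.21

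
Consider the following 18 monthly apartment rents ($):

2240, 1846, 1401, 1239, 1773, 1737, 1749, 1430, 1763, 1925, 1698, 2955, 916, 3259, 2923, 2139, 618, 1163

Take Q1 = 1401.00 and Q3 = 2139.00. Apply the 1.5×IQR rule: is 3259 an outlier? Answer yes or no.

yes

IQR = Q3 − Q1 = 2139.00 − 1401.00 = 738.00.
Lower fence = Q1 − 1.5·IQR = 1401.00 − 1107.00 = 294.00.
Upper fence = Q3 + 1.5·IQR = 2139.00 + 1107.00 = 3246.00.
3259 lies above the upper fence.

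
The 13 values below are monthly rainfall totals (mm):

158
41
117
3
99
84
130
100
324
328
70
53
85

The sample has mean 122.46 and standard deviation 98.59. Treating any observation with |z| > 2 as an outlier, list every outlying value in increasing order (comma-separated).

Cutoffs at x̄ ± 2s: 122.46 ± 2·98.59 = [-74.72, 319.64].
324: z = 2.04, |z| > 2 → outlier.
328: z = 2.08, |z| > 2 → outlier.
Every other value lies within [-74.72, 319.64].

324, 328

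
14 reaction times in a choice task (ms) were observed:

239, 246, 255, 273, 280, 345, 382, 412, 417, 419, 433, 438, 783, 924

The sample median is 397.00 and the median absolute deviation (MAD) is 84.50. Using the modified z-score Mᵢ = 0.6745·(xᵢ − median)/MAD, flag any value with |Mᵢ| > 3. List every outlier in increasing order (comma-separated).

783, 924

|Mᵢ| > 3 ⇔ |xᵢ − 397.00| > 3·84.50/0.6745 = 375.83.
So outliers lie outside [21.17, 772.83].
783: M = 3.08 → outlier.
924: M = 4.21 → outlier.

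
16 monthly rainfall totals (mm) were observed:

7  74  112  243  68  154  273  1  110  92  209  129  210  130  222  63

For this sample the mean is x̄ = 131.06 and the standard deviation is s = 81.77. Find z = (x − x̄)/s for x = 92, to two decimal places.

-0.48

z = (92 − 131.06) / 81.77 = -0.48.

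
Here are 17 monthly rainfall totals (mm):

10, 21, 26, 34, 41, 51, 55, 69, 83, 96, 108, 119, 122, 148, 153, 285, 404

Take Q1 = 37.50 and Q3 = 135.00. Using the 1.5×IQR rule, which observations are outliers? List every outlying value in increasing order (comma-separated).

IQR = Q3 − Q1 = 135.00 − 37.50 = 97.50.
Lower fence = Q1 − 1.5·IQR = 37.50 − 146.25 = -108.75.
Upper fence = Q3 + 1.5·IQR = 135.00 + 146.25 = 281.25.
285 > 281.25 → outlier.
404 > 281.25 → outlier.
All remaining values lie within [-108.75, 281.25].

285, 404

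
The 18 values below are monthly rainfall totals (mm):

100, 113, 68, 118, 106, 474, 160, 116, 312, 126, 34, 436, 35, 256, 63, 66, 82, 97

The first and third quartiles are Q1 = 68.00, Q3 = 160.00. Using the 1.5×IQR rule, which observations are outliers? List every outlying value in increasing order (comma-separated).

312, 436, 474

IQR = Q3 − Q1 = 160.00 − 68.00 = 92.00.
Lower fence = Q1 − 1.5·IQR = 68.00 − 138.00 = -70.00.
Upper fence = Q3 + 1.5·IQR = 160.00 + 138.00 = 298.00.
312 > 298.00 → outlier.
436 > 298.00 → outlier.
474 > 298.00 → outlier.
All remaining values lie within [-70.00, 298.00].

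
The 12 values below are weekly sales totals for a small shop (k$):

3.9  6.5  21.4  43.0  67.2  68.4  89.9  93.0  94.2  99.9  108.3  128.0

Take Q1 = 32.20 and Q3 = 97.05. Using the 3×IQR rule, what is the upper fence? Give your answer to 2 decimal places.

IQR = Q3 − Q1 = 97.05 − 32.20 = 64.85.
Lower fence = Q1 − 3·IQR = 32.20 − 194.55 = -162.35.
Upper fence = Q3 + 3·IQR = 97.05 + 194.55 = 291.60.

291.60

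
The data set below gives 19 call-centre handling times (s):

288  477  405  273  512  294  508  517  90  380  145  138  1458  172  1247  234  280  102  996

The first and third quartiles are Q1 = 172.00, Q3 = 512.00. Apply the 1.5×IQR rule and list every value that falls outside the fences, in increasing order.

1247, 1458

IQR = Q3 − Q1 = 512.00 − 172.00 = 340.00.
Lower fence = Q1 − 1.5·IQR = 172.00 − 510.00 = -338.00.
Upper fence = Q3 + 1.5·IQR = 512.00 + 510.00 = 1022.00.
1247 > 1022.00 → outlier.
1458 > 1022.00 → outlier.
All remaining values lie within [-338.00, 1022.00].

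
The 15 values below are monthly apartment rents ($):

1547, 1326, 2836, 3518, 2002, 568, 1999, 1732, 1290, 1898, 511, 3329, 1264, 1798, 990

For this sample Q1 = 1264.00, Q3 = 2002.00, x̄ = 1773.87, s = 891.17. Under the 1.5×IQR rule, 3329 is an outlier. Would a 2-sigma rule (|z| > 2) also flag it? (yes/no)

no

z = (3329 − 1773.87) / 891.17 = 1.75.
|z| = 1.75 ≤ 2.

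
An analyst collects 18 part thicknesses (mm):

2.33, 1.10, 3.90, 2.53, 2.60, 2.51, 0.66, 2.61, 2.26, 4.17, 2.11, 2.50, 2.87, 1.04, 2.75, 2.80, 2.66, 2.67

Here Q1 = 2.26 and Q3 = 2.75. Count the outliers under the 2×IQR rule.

IQR = 0.49; fences at 2.26 − 0.98 = 1.28 and 2.75 + 0.98 = 3.73.
Outside the cutoffs: 0.66, 1.04, 1.10, 3.90, 4.17.

5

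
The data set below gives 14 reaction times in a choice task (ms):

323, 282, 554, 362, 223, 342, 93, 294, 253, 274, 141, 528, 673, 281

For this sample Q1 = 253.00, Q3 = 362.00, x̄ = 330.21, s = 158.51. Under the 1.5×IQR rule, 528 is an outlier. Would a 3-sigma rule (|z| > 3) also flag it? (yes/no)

z = (528 − 330.21) / 158.51 = 1.25.
|z| = 1.25 ≤ 3.

no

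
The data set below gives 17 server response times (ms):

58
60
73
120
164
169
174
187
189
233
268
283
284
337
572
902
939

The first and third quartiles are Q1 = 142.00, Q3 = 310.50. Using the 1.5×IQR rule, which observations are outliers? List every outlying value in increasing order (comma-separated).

572, 902, 939

IQR = Q3 − Q1 = 310.50 − 142.00 = 168.50.
Lower fence = Q1 − 1.5·IQR = 142.00 − 252.75 = -110.75.
Upper fence = Q3 + 1.5·IQR = 310.50 + 252.75 = 563.25.
572 > 563.25 → outlier.
902 > 563.25 → outlier.
939 > 563.25 → outlier.
All remaining values lie within [-110.75, 563.25].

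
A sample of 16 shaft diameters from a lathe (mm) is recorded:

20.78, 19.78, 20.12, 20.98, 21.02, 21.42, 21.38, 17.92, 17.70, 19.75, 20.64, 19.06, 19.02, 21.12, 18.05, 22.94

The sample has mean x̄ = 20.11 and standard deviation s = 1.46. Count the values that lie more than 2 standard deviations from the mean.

Cutoffs: x̄ ± 2s = [17.19, 23.03].
Every value lies within the cutoffs.

0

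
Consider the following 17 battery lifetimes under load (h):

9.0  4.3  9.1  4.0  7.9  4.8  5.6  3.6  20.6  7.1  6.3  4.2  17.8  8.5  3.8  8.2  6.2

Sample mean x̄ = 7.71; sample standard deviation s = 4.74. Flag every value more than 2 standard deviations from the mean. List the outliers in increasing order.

17.8, 20.6

Cutoffs at x̄ ± 2s: 7.71 ± 2·4.74 = [-1.77, 17.19].
17.8: z = 2.13, |z| > 2 → outlier.
20.6: z = 2.72, |z| > 2 → outlier.
Every other value lies within [-1.77, 17.19].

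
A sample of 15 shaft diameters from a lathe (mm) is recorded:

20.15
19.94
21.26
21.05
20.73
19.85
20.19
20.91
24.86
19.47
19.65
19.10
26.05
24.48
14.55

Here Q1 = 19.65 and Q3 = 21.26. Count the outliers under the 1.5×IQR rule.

IQR = 1.61; fences at 19.65 − 2.415 = 17.235 and 21.26 + 2.415 = 23.675.
Outside the cutoffs: 14.55, 24.48, 24.86, 26.05.

4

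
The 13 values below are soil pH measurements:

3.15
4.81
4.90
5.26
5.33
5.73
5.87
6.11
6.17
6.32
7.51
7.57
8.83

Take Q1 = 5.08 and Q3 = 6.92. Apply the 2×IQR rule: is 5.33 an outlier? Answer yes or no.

no

IQR = Q3 − Q1 = 6.92 − 5.08 = 1.84.
Lower fence = Q1 − 2·IQR = 5.08 − 3.68 = 1.40.
Upper fence = Q3 + 2·IQR = 6.92 + 3.68 = 10.60.
5.33 lies within [1.40, 10.60].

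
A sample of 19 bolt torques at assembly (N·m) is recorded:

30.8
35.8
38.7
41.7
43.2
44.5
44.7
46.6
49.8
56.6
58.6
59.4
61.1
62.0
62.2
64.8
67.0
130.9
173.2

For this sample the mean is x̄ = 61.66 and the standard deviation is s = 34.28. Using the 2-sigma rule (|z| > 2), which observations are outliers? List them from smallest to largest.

Cutoffs at x̄ ± 2s: 61.66 ± 2·34.28 = [-6.90, 130.22].
130.9: z = 2.02, |z| > 2 → outlier.
173.2: z = 3.25, |z| > 2 → outlier.
Every other value lies within [-6.90, 130.22].

130.9, 173.2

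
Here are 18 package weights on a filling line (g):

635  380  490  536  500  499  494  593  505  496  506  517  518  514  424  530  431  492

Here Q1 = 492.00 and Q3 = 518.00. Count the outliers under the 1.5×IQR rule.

5

IQR = 26.00; fences at 492.00 − 39.00 = 453.00 and 518.00 + 39.00 = 557.00.
Outside the cutoffs: 380, 424, 431, 593, 635.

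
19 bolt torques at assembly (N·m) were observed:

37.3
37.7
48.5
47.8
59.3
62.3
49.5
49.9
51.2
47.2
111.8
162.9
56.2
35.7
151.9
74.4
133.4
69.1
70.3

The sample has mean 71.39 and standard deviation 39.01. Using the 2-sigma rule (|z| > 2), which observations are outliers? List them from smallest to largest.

Cutoffs at x̄ ± 2s: 71.39 ± 2·39.01 = [-6.63, 149.41].
151.9: z = 2.06, |z| > 2 → outlier.
162.9: z = 2.35, |z| > 2 → outlier.
Every other value lies within [-6.63, 149.41].

151.9, 162.9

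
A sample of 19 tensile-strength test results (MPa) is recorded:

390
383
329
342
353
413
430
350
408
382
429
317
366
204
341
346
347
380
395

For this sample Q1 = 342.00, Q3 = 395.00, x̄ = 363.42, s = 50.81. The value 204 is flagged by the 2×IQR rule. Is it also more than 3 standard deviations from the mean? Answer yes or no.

yes

z = (204 − 363.42) / 50.81 = -3.14.
|z| = 3.14 > 3.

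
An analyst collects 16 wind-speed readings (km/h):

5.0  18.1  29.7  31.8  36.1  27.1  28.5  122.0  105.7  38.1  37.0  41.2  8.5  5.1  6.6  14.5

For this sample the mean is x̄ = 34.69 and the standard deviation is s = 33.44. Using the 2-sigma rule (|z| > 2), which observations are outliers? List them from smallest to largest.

Cutoffs at x̄ ± 2s: 34.69 ± 2·33.44 = [-32.19, 101.57].
105.7: z = 2.12, |z| > 2 → outlier.
122.0: z = 2.61, |z| > 2 → outlier.
Every other value lies within [-32.19, 101.57].

105.7, 122.0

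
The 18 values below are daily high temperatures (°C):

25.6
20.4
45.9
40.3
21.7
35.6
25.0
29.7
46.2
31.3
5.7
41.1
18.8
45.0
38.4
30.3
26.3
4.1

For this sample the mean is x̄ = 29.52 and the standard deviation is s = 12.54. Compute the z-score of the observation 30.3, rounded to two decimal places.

0.06

z = (30.3 − 29.52) / 12.54 = 0.06.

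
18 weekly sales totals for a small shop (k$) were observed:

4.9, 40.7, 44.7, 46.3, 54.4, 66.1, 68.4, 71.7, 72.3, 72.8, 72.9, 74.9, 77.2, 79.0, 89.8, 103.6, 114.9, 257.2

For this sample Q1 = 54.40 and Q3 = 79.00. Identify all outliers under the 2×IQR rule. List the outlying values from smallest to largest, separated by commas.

4.9, 257.2

IQR = Q3 − Q1 = 79.00 − 54.40 = 24.60.
Lower fence = Q1 − 2·IQR = 54.40 − 49.20 = 5.20.
Upper fence = Q3 + 2·IQR = 79.00 + 49.20 = 128.20.
4.9 < 5.20 → outlier.
257.2 > 128.20 → outlier.
All remaining values lie within [5.20, 128.20].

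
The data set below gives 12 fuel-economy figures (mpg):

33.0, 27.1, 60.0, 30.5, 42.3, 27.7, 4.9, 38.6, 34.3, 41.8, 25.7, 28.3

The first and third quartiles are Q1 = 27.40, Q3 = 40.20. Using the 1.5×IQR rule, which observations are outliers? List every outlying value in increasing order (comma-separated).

4.9, 60.0

IQR = Q3 − Q1 = 40.20 − 27.40 = 12.80.
Lower fence = Q1 − 1.5·IQR = 27.40 − 19.20 = 8.20.
Upper fence = Q3 + 1.5·IQR = 40.20 + 19.20 = 59.40.
4.9 < 8.20 → outlier.
60.0 > 59.40 → outlier.
All remaining values lie within [8.20, 59.40].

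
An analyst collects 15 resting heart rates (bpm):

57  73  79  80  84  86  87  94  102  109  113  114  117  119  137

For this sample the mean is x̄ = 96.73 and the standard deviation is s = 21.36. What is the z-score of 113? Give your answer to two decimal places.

0.76

z = (113 − 96.73) / 21.36 = 0.76.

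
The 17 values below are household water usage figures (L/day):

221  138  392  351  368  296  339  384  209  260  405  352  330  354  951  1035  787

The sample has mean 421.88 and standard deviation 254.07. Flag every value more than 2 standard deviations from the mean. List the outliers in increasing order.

Cutoffs at x̄ ± 2s: 421.88 ± 2·254.07 = [-86.26, 930.02].
951: z = 2.08, |z| > 2 → outlier.
1035: z = 2.41, |z| > 2 → outlier.
Every other value lies within [-86.26, 930.02].

951, 1035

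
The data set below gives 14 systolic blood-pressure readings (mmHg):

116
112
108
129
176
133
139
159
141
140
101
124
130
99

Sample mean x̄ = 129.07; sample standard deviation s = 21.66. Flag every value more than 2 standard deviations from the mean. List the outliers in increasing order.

Cutoffs at x̄ ± 2s: 129.07 ± 2·21.66 = [85.75, 172.39].
176: z = 2.17, |z| > 2 → outlier.
Every other value lies within [85.75, 172.39].

176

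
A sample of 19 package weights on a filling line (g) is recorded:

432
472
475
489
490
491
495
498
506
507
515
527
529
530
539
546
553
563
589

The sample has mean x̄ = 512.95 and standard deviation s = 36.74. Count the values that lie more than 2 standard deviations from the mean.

2

Cutoffs: x̄ ± 2s = [439.47, 586.43].
Outside the cutoffs: 432, 589.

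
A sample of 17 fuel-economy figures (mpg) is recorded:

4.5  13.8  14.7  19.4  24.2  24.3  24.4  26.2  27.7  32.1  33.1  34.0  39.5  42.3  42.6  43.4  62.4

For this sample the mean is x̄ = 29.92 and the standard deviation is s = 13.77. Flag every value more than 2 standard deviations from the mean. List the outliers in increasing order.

62.4

Cutoffs at x̄ ± 2s: 29.92 ± 2·13.77 = [2.38, 57.46].
62.4: z = 2.36, |z| > 2 → outlier.
Every other value lies within [2.38, 57.46].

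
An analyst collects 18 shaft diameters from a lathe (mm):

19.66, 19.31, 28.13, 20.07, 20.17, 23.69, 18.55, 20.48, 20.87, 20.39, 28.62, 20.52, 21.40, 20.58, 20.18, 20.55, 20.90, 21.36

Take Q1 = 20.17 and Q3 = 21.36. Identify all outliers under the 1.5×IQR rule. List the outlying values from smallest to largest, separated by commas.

IQR = Q3 − Q1 = 21.36 − 20.17 = 1.19.
Lower fence = Q1 − 1.5·IQR = 20.17 − 1.785 = 18.385.
Upper fence = Q3 + 1.5·IQR = 21.36 + 1.785 = 23.145.
23.69 > 23.145 → outlier.
28.13 > 23.145 → outlier.
28.62 > 23.145 → outlier.
All remaining values lie within [18.385, 23.145].

23.69, 28.13, 28.62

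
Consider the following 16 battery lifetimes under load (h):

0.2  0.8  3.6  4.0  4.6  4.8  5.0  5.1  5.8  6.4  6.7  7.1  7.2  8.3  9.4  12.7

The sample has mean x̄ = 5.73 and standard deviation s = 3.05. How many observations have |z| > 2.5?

Cutoffs: x̄ ± 2.5s = [-1.895, 13.355].
Every value lies within the cutoffs.

0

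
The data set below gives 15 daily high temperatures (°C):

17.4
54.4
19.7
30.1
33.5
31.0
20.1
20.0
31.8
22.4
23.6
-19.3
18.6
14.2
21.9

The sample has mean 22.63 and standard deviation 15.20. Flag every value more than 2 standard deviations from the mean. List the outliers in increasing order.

-19.3, 54.4

Cutoffs at x̄ ± 2s: 22.63 ± 2·15.20 = [-7.77, 53.03].
-19.3: z = -2.76, |z| > 2 → outlier.
54.4: z = 2.09, |z| > 2 → outlier.
Every other value lies within [-7.77, 53.03].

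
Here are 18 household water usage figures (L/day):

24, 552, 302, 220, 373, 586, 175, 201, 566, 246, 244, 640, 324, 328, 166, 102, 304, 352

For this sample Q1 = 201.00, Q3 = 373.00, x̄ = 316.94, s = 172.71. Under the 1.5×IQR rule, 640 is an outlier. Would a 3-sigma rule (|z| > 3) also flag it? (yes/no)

z = (640 − 316.94) / 172.71 = 1.87.
|z| = 1.87 ≤ 3.

no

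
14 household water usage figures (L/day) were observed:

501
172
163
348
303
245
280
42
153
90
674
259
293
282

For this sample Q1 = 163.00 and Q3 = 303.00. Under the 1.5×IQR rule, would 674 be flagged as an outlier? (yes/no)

yes

IQR = Q3 − Q1 = 303.00 − 163.00 = 140.00.
Lower fence = Q1 − 1.5·IQR = 163.00 − 210.00 = -47.00.
Upper fence = Q3 + 1.5·IQR = 303.00 + 210.00 = 513.00.
674 lies above the upper fence.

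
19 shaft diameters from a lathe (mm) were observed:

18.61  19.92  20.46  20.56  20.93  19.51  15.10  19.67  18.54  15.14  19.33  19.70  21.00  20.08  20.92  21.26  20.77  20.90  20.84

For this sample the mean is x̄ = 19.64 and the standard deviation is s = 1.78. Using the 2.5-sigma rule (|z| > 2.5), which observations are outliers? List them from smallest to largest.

Cutoffs at x̄ ± 2.5s: 19.64 ± 2.5·1.78 = [15.19, 24.09].
15.10: z = -2.55, |z| > 2.5 → outlier.
15.14: z = -2.53, |z| > 2.5 → outlier.
Every other value lies within [15.19, 24.09].

15.10, 15.14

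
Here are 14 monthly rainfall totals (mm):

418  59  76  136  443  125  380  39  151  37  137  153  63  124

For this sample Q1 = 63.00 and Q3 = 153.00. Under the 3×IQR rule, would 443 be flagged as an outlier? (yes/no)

yes

IQR = Q3 − Q1 = 153.00 − 63.00 = 90.00.
Lower fence = Q1 − 3·IQR = 63.00 − 270.00 = -207.00.
Upper fence = Q3 + 3·IQR = 153.00 + 270.00 = 423.00.
443 lies above the upper fence.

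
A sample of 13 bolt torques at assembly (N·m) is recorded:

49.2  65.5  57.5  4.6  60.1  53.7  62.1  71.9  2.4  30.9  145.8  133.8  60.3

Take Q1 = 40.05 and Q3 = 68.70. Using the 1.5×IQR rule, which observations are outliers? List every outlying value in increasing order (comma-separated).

IQR = Q3 − Q1 = 68.70 − 40.05 = 28.65.
Lower fence = Q1 − 1.5·IQR = 40.05 − 42.975 = -2.925.
Upper fence = Q3 + 1.5·IQR = 68.70 + 42.975 = 111.675.
133.8 > 111.675 → outlier.
145.8 > 111.675 → outlier.
All remaining values lie within [-2.925, 111.675].

133.8, 145.8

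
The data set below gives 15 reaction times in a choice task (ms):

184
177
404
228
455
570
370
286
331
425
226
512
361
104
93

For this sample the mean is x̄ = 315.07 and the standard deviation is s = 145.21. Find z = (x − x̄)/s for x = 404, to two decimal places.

0.61

z = (404 − 315.07) / 145.21 = 0.61.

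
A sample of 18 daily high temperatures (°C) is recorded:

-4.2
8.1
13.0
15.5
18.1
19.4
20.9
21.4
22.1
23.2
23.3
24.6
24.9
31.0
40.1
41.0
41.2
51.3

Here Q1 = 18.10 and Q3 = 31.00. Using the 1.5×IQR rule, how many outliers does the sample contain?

IQR = 12.90; fences at 18.10 − 19.35 = -1.25 and 31.00 + 19.35 = 50.35.
Outside the cutoffs: -4.2, 51.3.

2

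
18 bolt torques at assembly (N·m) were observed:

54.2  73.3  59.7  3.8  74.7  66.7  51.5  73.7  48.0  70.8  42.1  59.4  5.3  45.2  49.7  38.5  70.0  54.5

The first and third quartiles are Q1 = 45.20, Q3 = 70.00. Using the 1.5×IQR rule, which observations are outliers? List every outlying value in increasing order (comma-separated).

IQR = Q3 − Q1 = 70.00 − 45.20 = 24.80.
Lower fence = Q1 − 1.5·IQR = 45.20 − 37.20 = 8.00.
Upper fence = Q3 + 1.5·IQR = 70.00 + 37.20 = 107.20.
3.8 < 8.00 → outlier.
5.3 < 8.00 → outlier.
All remaining values lie within [8.00, 107.20].

3.8, 5.3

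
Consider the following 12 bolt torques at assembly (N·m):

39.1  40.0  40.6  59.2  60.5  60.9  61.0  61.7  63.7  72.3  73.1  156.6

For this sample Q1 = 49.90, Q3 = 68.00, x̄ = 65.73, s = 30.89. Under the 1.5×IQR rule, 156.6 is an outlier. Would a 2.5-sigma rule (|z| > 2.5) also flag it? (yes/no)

z = (156.6 − 65.73) / 30.89 = 2.94.
|z| = 2.94 > 2.5.

yes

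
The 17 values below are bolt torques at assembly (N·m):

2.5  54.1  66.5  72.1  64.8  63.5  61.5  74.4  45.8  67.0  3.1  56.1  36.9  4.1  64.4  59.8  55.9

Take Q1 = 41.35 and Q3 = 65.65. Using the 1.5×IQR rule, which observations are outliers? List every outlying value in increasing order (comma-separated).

IQR = Q3 − Q1 = 65.65 − 41.35 = 24.30.
Lower fence = Q1 − 1.5·IQR = 41.35 − 36.45 = 4.90.
Upper fence = Q3 + 1.5·IQR = 65.65 + 36.45 = 102.10.
2.5 < 4.90 → outlier.
3.1 < 4.90 → outlier.
4.1 < 4.90 → outlier.
All remaining values lie within [4.90, 102.10].

2.5, 3.1, 4.1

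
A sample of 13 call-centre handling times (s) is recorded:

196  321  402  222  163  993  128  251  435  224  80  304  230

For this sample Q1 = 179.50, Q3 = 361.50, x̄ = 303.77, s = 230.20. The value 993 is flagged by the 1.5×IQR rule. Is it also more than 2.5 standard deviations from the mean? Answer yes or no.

yes

z = (993 − 303.77) / 230.20 = 2.99.
|z| = 2.99 > 2.5.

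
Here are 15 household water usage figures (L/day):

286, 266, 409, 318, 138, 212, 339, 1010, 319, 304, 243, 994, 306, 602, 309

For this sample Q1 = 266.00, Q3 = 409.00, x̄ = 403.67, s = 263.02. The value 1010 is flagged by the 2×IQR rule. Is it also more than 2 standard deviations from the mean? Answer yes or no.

yes

z = (1010 − 403.67) / 263.02 = 2.31.
|z| = 2.31 > 2.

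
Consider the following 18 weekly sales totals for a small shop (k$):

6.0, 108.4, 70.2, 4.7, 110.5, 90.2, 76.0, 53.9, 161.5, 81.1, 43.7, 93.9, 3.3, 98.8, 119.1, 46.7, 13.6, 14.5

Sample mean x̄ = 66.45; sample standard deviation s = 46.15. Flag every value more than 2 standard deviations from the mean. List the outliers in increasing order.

Cutoffs at x̄ ± 2s: 66.45 ± 2·46.15 = [-25.85, 158.75].
161.5: z = 2.06, |z| > 2 → outlier.
Every other value lies within [-25.85, 158.75].

161.5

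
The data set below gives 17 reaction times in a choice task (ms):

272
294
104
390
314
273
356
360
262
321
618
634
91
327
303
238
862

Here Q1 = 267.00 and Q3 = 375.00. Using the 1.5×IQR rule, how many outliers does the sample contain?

IQR = 108.00; fences at 267.00 − 162.00 = 105.00 and 375.00 + 162.00 = 537.00.
Outside the cutoffs: 91, 104, 618, 634, 862.

5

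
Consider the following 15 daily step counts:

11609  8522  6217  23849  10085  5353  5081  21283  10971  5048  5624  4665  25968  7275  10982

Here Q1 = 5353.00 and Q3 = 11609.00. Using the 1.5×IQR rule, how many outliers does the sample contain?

3

IQR = 6256.00; fences at 5353.00 − 9384.00 = -4031.00 and 11609.00 + 9384.00 = 20993.00.
Outside the cutoffs: 21283, 23849, 25968.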